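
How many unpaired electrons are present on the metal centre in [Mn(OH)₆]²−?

Ligand charges: each hydroxide is −1. With an overall charge of −2 the manganese centre must be in the +4 oxidation state.
Mn sits in group 7, so the d-electron count is 7 − 4 = 3.
In an octahedral field the d³ configuration is t₂g³e_g⁰ (only one arrangement possible), giving 3 unpaired electrons.

3 unpaired electrons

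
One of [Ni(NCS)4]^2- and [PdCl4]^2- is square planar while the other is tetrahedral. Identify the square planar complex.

For [Ni(NCS)4]^2-: Each isothiocyanate is −1; balancing the −2 overall charge requires Ni(II). Nickel is a group-10 element; Ni(II) is therefore d⁸. Isothiocyanate is a weak-field ligand. With weak-field ligands the CFSE gain from square planar is small, so a 3d d⁸ ion takes the sterically preferred tetrahedral geometry. → tetrahedral.
For [PdCl4]^2-: Each chloride is −1; balancing the −2 overall charge requires Pd(II). Pd sits in group 10, so the d-electron count is 10 − 2 = 8. A 4d d⁸ ion has a large crystal-field splitting; square planar leaves the high-energy d_{x²−y²} orbital empty and maximises CFSE. → square planar.

[PdCl4]^2-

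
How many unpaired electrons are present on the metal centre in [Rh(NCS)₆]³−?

Ligand charges: each isothiocyanate is −1. With an overall charge of −3 the rhodium centre must be in the +3 oxidation state.
Rhodium is a group-9 element; Rh(III) is therefore d⁶.
The spin state decides the count: a 4d ion has a large Δₒ and is invariably low-spin.
An octahedral low-spin d⁶ ion is t₂g⁶e_g⁰, giving 0 unpaired electrons.

0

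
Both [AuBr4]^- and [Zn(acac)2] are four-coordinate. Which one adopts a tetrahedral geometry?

For [AuBr4]^-: Summing ligand charges against the −1 overall charge gives an oxidation state of +3 for gold. Au sits in group 11, so the d-electron count is 11 − 3 = 8. A 5d d⁸ ion has a large crystal-field splitting; square planar leaves the high-energy d_{x²−y²} orbital empty and maximises CFSE. → square planar.
For [Zn(acac)2]: Ligand charges: each acetylacetonate is −1. With an overall charge of 0 the zinc centre must be in the +2 oxidation state. Zn sits in group 12, so the d-electron count is 12 − 2 = 10. A d¹⁰ ion has no crystal-field stabilisation preference between square planar and tetrahedral, so four ligands adopt the sterically favoured tetrahedral geometry. → tetrahedral.

[Zn(acac)2]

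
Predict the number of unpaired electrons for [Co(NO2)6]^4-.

1 unpaired electron

Ligand charges: each nitro (N-bound nitrite) is −1. With an overall charge of −4 the cobalt centre must be in the +2 oxidation state.
Co sits in group 9, so the d-electron count is 9 − 2 = 7.
The spin state decides the count: Nitro (N-bound nitrite) is a strong-field ligand (high in the spectrochemical series) for a first-row metal, so the complex is low-spin.
An octahedral low-spin d⁷ ion is t₂g⁶e_g¹, giving 1 unpaired electron.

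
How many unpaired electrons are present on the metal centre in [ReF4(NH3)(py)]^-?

2 unpaired electrons

Ligand charges: each fluoride is −1; ammonia is neutral; pyridine is neutral. With an overall charge of −1 the rhenium centre must be in the +3 oxidation state.
Re sits in group 7, so the d-electron count is 7 − 3 = 4.
The spin state decides the count: a 5d ion has a large Δₒ and is invariably low-spin.
An octahedral low-spin d⁴ ion is t₂g⁴e_g⁰, giving 2 unpaired electrons.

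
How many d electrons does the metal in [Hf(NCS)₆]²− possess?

Ligand charges: each isothiocyanate is −1. With an overall charge of −2 the hafnium centre must be in the +4 oxidation state.
Group 4 minus oxidation state 4 gives a d⁰ configuration.

d⁰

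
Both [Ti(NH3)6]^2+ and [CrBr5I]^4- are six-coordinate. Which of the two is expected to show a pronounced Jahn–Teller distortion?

[CrBr5I]^4-

[Ti(NH3)6]^2+: Summing ligand charges against the +2 overall charge gives an oxidation state of +2 for titanium. Titanium is a group-4 element; Ti(II) is therefore d². The d² configuration leaves the e_g set evenly filled (or empty) — no strong Jahn–Teller driving force.
[CrBr5I]^4-: Ligand charges: each bromide is −1; each iodide is −1. With an overall charge of −4 the chromium centre must be in the +2 oxidation state. Chromium is a group-6 element; Cr(II) is therefore d⁴. Bromide and iodide are weak-field ligands for a first-row metal, so the complex is high-spin. The t₂g³e_g¹ (high-spin) configuration has an unevenly filled e_g set; the Jahn–Teller theorem predicts a tetragonal distortion (typically axial elongation) to lift the degeneracy.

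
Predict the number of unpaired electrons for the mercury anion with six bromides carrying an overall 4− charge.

0 unpaired electrons

Each bromide is −1; balancing the −4 overall charge requires Hg(II).
Mercury is a group-12 element; Hg(II) is therefore d¹⁰.
In an octahedral field the d¹⁰ configuration is t₂g⁶e_g⁴, giving 0 unpaired electrons.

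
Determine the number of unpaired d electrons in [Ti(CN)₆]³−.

Each cyanide is −1; balancing the −3 overall charge requires Ti(III).
Titanium is a group-4 element; Ti(III) is therefore d¹.
In an octahedral field the d¹ configuration is t₂g¹e_g⁰ (only one arrangement possible), giving 1 unpaired electron.

1 unpaired electron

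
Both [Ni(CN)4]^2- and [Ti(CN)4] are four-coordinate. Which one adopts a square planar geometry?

[Ni(CN)4]^2-

For [Ni(CN)4]^2-: Ligand charges: each cyanide is −1. With an overall charge of −2 the nickel centre must be in the +2 oxidation state. Nickel is a group-10 element; Ni(II) is therefore d⁸. Cyanide is a strong-field ligand (high in the spectrochemical series). A 3d d⁸ ion with strong-field ligands gains enough CFSE to favour square planar over tetrahedral. → square planar.
For [Ti(CN)4]: Summing ligand charges against the 0 overall charge gives an oxidation state of +4 for titanium. Group 4 minus oxidation state 4 gives a d⁰ configuration. A d⁰ ion has no crystal-field stabilisation preference between square planar and tetrahedral, so four ligands adopt the sterically favoured tetrahedral geometry. → tetrahedral.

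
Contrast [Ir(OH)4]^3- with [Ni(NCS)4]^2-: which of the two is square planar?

For [Ir(OH)4]^3-: Ligand charges: each hydroxide is −1. With an overall charge of −3 the iridium centre must be in the +1 oxidation state. Ir sits in group 9, so the d-electron count is 9 − 1 = 8. A 5d d⁸ ion has a large crystal-field splitting; square planar leaves the high-energy d_{x²−y²} orbital empty and maximises CFSE. → square planar.
For [Ni(NCS)4]^2-: Summing ligand charges against the −2 overall charge gives an oxidation state of +2 for nickel. Nickel is a group-10 element; Ni(II) is therefore d⁸. Isothiocyanate is a weak-field ligand. With weak-field ligands the CFSE gain from square planar is small, so a 3d d⁸ ion takes the sterically preferred tetrahedral geometry. → tetrahedral.

[Ir(OH)4]^3-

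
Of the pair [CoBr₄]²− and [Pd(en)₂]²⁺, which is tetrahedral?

For [CoBr₄]²−: Each bromide is −1; balancing the −2 overall charge requires Co(II). Co sits in group 9, so the d-electron count is 9 − 2 = 7. For a high-spin 3d d⁷ ion with weak-field ligands the small Δₜ gives little square-planar CFSE advantage, so four ligands adopt the sterically favoured tetrahedral geometry. → tetrahedral.
For [Pd(en)₂]²⁺: Ethylenediamine is neutral; balancing the +2 overall charge requires Pd(II). Pd sits in group 10, so the d-electron count is 10 − 2 = 8. A 4d d⁸ ion has a large crystal-field splitting; square planar leaves the high-energy d_{x²−y²} orbital empty and maximises CFSE. → square planar.

[CoBr₄]²−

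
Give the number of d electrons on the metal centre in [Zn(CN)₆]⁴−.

Each cyanide is −1; balancing the −4 overall charge requires Zn(II).
Zn sits in group 12, so the d-electron count is 12 − 2 = 10.

d10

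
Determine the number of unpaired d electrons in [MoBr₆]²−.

2

Summing ligand charges against the −2 overall charge gives an oxidation state of +4 for molybdenum.
Molybdenum is a group-6 element; Mo(IV) is therefore d².
In an octahedral field the d² configuration is t₂g²e_g⁰ (only one arrangement possible), giving 2 unpaired electrons.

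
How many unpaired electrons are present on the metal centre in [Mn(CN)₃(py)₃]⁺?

3

Each cyanide is −1; pyridine is neutral; balancing the +1 overall charge requires Mn(IV).
Manganese is a group-7 element; Mn(IV) is therefore d³.
In an octahedral field the d³ configuration is t₂g³e_g⁰ (only one arrangement possible), giving 3 unpaired electrons.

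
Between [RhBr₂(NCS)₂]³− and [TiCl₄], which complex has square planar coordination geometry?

[RhBr₂(NCS)₂]³−

For [RhBr₂(NCS)₂]³−: Summing ligand charges against the −3 overall charge gives an oxidation state of +1 for rhodium. Rh sits in group 9, so the d-electron count is 9 − 1 = 8. A 4d d⁸ ion has a large crystal-field splitting; square planar leaves the high-energy d_{x²−y²} orbital empty and maximises CFSE. → square planar.
For [TiCl₄]: Summing ligand charges against the 0 overall charge gives an oxidation state of +4 for titanium. Ti sits in group 4, so the d-electron count is 4 − 4 = 0. A d⁰ ion has no crystal-field stabilisation preference between square planar and tetrahedral, so four ligands adopt the sterically favoured tetrahedral geometry. → tetrahedral.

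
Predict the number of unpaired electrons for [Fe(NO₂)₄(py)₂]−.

1 unpaired electron

Each nitro (N-bound nitrite) is −1; pyridine is neutral; balancing the −1 overall charge requires Fe(III).
Group 8 minus oxidation state 3 gives a d⁵ configuration.
The spin state decides the count: Nitro (N-bound nitrite) is a strong-field ligand (high in the spectrochemical series) for a first-row metal, so the complex is low-spin.
An octahedral low-spin d⁵ ion is t₂g⁵e_g⁰, giving 1 unpaired electron.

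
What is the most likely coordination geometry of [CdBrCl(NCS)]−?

trigonal planar

Each bromide is −1; each chloride is −1; each isothiocyanate is −1; balancing the −1 overall charge requires Cd(II).
Cd sits in group 12, so the d-electron count is 12 − 2 = 10.
With 3 monodentate ligands the coordination number is 3.
Three ligands around a d¹⁰ centre minimise repulsion in a trigonal-planar arrangement.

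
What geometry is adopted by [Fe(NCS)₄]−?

Each isothiocyanate is −1; balancing the −1 overall charge requires Fe(III).
Fe sits in group 8, so the d-electron count is 8 − 3 = 5.
With 4 monodentate ligands the coordination number is 4.
Isothiocyanate is a weak-field ligand.
A high-spin d⁵ ion has zero CFSE in either geometry, so four ligands adopt the sterically favoured tetrahedral geometry.

tetrahedral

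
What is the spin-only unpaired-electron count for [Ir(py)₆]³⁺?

Ligand charges: pyridine is neutral. With an overall charge of +3 the iridium centre must be in the +3 oxidation state.
Group 9 minus oxidation state 3 gives a d⁶ configuration.
The spin state decides the count: a 5d ion has a large Δₒ and is invariably low-spin.
An octahedral low-spin d⁶ ion is t₂g⁶e_g⁰, giving 0 unpaired electrons.

0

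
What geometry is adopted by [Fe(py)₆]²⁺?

Summing ligand charges against the +2 overall charge gives an oxidation state of +2 for iron.
Group 8 minus oxidation state 2 gives a d⁶ configuration.
With 6 monodentate ligands the coordination number is 6.
Six donors around a single metal centre give an octahedral coordination sphere.

octahedral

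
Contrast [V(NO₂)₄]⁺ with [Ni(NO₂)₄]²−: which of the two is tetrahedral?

[V(NO₂)₄]⁺

For [V(NO₂)₄]⁺: Ligand charges: each nitro (N-bound nitrite) is −1. With an overall charge of +1 the vanadium centre must be in the +5 oxidation state. V sits in group 5, so the d-electron count is 5 − 5 = 0. A d⁰ ion has no crystal-field stabilisation preference between square planar and tetrahedral, so four ligands adopt the sterically favoured tetrahedral geometry. → tetrahedral.
For [Ni(NO₂)₄]²−: Ligand charges: each nitro (N-bound nitrite) is −1. With an overall charge of −2 the nickel centre must be in the +2 oxidation state. Group 10 minus oxidation state 2 gives a d⁸ configuration. Nitro (N-bound nitrite) is a strong-field ligand (high in the spectrochemical series). A 3d d⁸ ion with strong-field ligands gains enough CFSE to favour square planar over tetrahedral. → square planar.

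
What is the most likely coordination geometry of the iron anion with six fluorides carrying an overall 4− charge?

Each fluoride is −1; balancing the −4 overall charge requires Fe(II).
Iron is a group-8 element; Fe(II) is therefore d⁶.
Coordination number: 6.
Six donors around a single metal centre give an octahedral coordination sphere.

octahedral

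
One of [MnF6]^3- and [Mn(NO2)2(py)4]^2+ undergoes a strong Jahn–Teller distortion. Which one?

[MnF6]^3-: Ligand charges: each fluoride is −1. With an overall charge of −3 the manganese centre must be in the +3 oxidation state. Mn sits in group 7, so the d-electron count is 7 − 3 = 4. Fluoride is a weak-field ligand for a first-row metal, so the complex is high-spin. The t₂g³e_g¹ (high-spin) configuration has an unevenly filled e_g set; the Jahn–Teller theorem predicts a tetragonal distortion (typically axial elongation) to lift the degeneracy.
[Mn(NO2)2(py)4]^2+: Ligand charges: each nitro (N-bound nitrite) is −1; pyridine is neutral. With an overall charge of +2 the manganese centre must be in the +4 oxidation state. Mn sits in group 7, so the d-electron count is 7 − 4 = 3. The d³ configuration leaves the e_g set evenly filled (or empty) — no strong Jahn–Teller driving force.

[MnF6]^3-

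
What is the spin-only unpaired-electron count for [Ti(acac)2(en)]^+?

1

Each acetylacetonate is −1; ethylenediamine is neutral; balancing the +1 overall charge requires Ti(III).
Group 4 minus oxidation state 3 gives a d¹ configuration.
Counting donor atoms: 2×acetylacetonate (bidentate) → 4 donors; 1×ethylenediamine (bidentate) → 2 donors. Coordination number = 6.
In an octahedral field the d¹ configuration is t₂g¹e_g⁰ (only one arrangement possible), giving 1 unpaired electron.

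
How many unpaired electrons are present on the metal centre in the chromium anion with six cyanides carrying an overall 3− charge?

3 unpaired electrons

Ligand charges: each cyanide is −1. With an overall charge of −3 the chromium centre must be in the +3 oxidation state.
Group 6 minus oxidation state 3 gives a d³ configuration.
In an octahedral field the d³ configuration is t₂g³e_g⁰ (only one arrangement possible), giving 3 unpaired electrons.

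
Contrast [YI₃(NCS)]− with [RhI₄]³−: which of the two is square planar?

[RhI₄]³−

For [YI₃(NCS)]−: Ligand charges: each iodide is −1; each isothiocyanate is −1. With an overall charge of −1 the yttrium centre must be in the +3 oxidation state. Group 3 minus oxidation state 3 gives a d⁰ configuration. A d⁰ ion has no crystal-field stabilisation preference between square planar and tetrahedral, so four ligands adopt the sterically favoured tetrahedral geometry. → tetrahedral.
For [RhI₄]³−: Summing ligand charges against the −3 overall charge gives an oxidation state of +1 for rhodium. Group 9 minus oxidation state 1 gives a d⁸ configuration. A 4d d⁸ ion has a large crystal-field splitting; square planar leaves the high-energy d_{x²−y²} orbital empty and maximises CFSE. → square planar.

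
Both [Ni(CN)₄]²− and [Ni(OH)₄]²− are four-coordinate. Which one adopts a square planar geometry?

[Ni(CN)₄]²−

For [Ni(CN)₄]²−: Summing ligand charges against the −2 overall charge gives an oxidation state of +2 for nickel. Group 10 minus oxidation state 2 gives a d⁸ configuration. Cyanide is a strong-field ligand (high in the spectrochemical series). A 3d d⁸ ion with strong-field ligands gains enough CFSE to favour square planar over tetrahedral. → square planar.
For [Ni(OH)₄]²−: Summing ligand charges against the −2 overall charge gives an oxidation state of +2 for nickel. Group 10 minus oxidation state 2 gives a d⁸ configuration. Hydroxide is a weak-field ligand. With weak-field ligands the CFSE gain from square planar is small, so a 3d d⁸ ion takes the sterically preferred tetrahedral geometry. → tetrahedral.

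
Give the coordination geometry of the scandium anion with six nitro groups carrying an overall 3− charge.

Each nitro (N-bound nitrite) is −1; balancing the −3 overall charge requires Sc(III).
Sc sits in group 3, so the d-electron count is 3 − 3 = 0.
With 6 monodentate ligands the coordination number is 6.
Six donors around a single metal centre give an octahedral coordination sphere.

octahedral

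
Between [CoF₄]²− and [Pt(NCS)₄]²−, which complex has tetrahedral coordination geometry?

[CoF₄]²−

For [CoF₄]²−: Summing ligand charges against the −2 overall charge gives an oxidation state of +2 for cobalt. Cobalt is a group-9 element; Co(II) is therefore d⁷. For a high-spin 3d d⁷ ion with weak-field ligands the small Δₜ gives little square-planar CFSE advantage, so four ligands adopt the sterically favoured tetrahedral geometry. → tetrahedral.
For [Pt(NCS)₄]²−: Ligand charges: each isothiocyanate is −1. With an overall charge of −2 the platinum centre must be in the +2 oxidation state. Group 10 minus oxidation state 2 gives a d⁸ configuration. A 5d d⁸ ion has a large crystal-field splitting; square planar leaves the high-energy d_{x²−y²} orbital empty and maximises CFSE. → square planar.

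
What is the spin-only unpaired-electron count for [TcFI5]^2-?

3 unpaired electrons

Ligand charges: each fluoride is −1; each iodide is −1. With an overall charge of −2 the technetium centre must be in the +4 oxidation state.
Tc sits in group 7, so the d-electron count is 7 − 4 = 3.
In an octahedral field the d³ configuration is t₂g³e_g⁰ (only one arrangement possible), giving 3 unpaired electrons.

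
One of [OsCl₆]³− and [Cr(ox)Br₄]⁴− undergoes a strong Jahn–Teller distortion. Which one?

[OsCl₆]³−: Summing ligand charges against the −3 overall charge gives an oxidation state of +3 for osmium. Os sits in group 8, so the d-electron count is 8 − 3 = 5. A 5d ion has a large Δₒ and is invariably low-spin. The d⁵ configuration leaves the e_g set evenly filled (or empty) — no strong Jahn–Teller driving force.
[Cr(ox)Br₄]⁴−: Summing ligand charges against the −4 overall charge gives an oxidation state of +2 for chromium. Chromium is a group-6 element; Cr(II) is therefore d⁴. Bromide and oxalate are weak-field ligands for a first-row metal, so the complex is high-spin. The t₂g³e_g¹ (high-spin) configuration has an unevenly filled e_g set; the Jahn–Teller theorem predicts a tetragonal distortion (typically axial elongation) to lift the degeneracy.

[Cr(ox)Br₄]⁴−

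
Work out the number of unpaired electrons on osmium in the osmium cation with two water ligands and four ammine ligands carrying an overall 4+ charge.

Ligand charges: water is neutral; ammonia is neutral. With an overall charge of +4 the osmium centre must be in the +4 oxidation state.
Osmium is a group-8 element; Os(IV) is therefore d⁴.
The spin state decides the count: a 5d ion has a large Δₒ and is invariably low-spin.
An octahedral low-spin d⁴ ion is t₂g⁴e_g⁰, giving 2 unpaired electrons.

2 unpaired electrons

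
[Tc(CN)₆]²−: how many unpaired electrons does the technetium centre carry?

Ligand charges: each cyanide is −1. With an overall charge of −2 the technetium centre must be in the +4 oxidation state.
Technetium is a group-7 element; Tc(IV) is therefore d³.
In an octahedral field the d³ configuration is t₂g³e_g⁰ (only one arrangement possible), giving 3 unpaired electrons.

3 unpaired electrons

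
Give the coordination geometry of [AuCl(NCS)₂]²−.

trigonal planar

Ligand charges: each chloride is −1; each isothiocyanate is −1. With an overall charge of −2 the gold centre must be in the +1 oxidation state.
Gold is a group-11 element; Au(I) is therefore d¹⁰.
With 3 monodentate ligands the coordination number is 3.
Three ligands around a d¹⁰ centre minimise repulsion in a trigonal-planar arrangement.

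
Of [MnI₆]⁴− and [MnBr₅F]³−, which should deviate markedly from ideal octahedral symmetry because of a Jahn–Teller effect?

[MnBr₅F]³−

[MnI₆]⁴−: Each iodide is −1; balancing the −4 overall charge requires Mn(II). Mn sits in group 7, so the d-electron count is 7 − 2 = 5. Iodide is a weak-field ligand for a first-row metal, so the complex is high-spin. The d⁵ configuration leaves the e_g set evenly filled (or empty) — no strong Jahn–Teller driving force.
[MnBr₅F]³−: Each bromide is −1; each fluoride is −1; balancing the −3 overall charge requires Mn(III). Manganese is a group-7 element; Mn(III) is therefore d⁴. Bromide and fluoride are weak-field ligands for a first-row metal, so the complex is high-spin. The t₂g³e_g¹ (high-spin) configuration has an unevenly filled e_g set; the Jahn–Teller theorem predicts a tetragonal distortion (typically axial elongation) to lift the degeneracy.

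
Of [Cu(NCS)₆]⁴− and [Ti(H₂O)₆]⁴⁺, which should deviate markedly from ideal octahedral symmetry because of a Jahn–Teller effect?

[Cu(NCS)₆]⁴−: Summing ligand charges against the −4 overall charge gives an oxidation state of +2 for copper. Group 11 minus oxidation state 2 gives a d⁹ configuration. The t₂g⁶e_g³ configuration has an unevenly filled e_g set; the Jahn–Teller theorem predicts a tetragonal distortion (typically axial elongation) to lift the degeneracy.
[Ti(H₂O)₆]⁴⁺: Ligand charges: water is neutral. With an overall charge of +4 the titanium centre must be in the +4 oxidation state. Ti sits in group 4, so the d-electron count is 4 − 4 = 0. The d⁰ configuration leaves the e_g set evenly filled (or empty) — no strong Jahn–Teller driving force.

[Cu(NCS)₆]⁴−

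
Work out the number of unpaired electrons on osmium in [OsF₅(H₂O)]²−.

Summing ligand charges against the −2 overall charge gives an oxidation state of +3 for osmium.
Os sits in group 8, so the d-electron count is 8 − 3 = 5.
The spin state decides the count: a 5d ion has a large Δₒ and is invariably low-spin.
An octahedral low-spin d⁵ ion is t₂g⁵e_g⁰, giving 1 unpaired electron.

1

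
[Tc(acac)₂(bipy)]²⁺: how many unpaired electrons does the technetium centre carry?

3 unpaired electrons

Ligand charges: each acetylacetonate is −1; 2,2′-bipyridine is neutral. With an overall charge of +2 the technetium centre must be in the +4 oxidation state.
Technetium is a group-7 element; Tc(IV) is therefore d³.
Counting donor atoms: 2×acetylacetonate (bidentate) → 4 donors; 1×2,2′-bipyridine (bidentate) → 2 donors. Coordination number = 6.
In an octahedral field the d³ configuration is t₂g³e_g⁰ (only one arrangement possible), giving 3 unpaired electrons.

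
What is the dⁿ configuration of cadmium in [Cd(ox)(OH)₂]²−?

Ligand charges: each oxalate is −2; each hydroxide is −1. With an overall charge of −2 the cadmium centre must be in the +2 oxidation state.
Cadmium is a group-12 element; Cd(II) is therefore d¹⁰.

d10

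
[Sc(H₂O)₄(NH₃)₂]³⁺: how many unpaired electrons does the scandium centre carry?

Summing ligand charges against the +3 overall charge gives an oxidation state of +3 for scandium.
Scandium is a group-3 element; Sc(III) is therefore d⁰.
In an octahedral field the d⁰ configuration is t₂g⁰e_g⁰, giving 0 unpaired electrons.

0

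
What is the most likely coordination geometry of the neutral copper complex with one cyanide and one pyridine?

linear

Ligand charges: each cyanide is −1; pyridine is neutral. With an overall charge of 0 the copper centre must be in the +1 oxidation state.
Cu sits in group 11, so the d-electron count is 11 − 1 = 10.
With 2 monodentate ligands the coordination number is 2.
A d¹⁰ ion with only two ligands adopts a linear arrangement (sp hybridisation; no CFSE preference).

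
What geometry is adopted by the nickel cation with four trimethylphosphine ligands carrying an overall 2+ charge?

Summing ligand charges against the +2 overall charge gives an oxidation state of +2 for nickel.
Ni sits in group 10, so the d-electron count is 10 − 2 = 8.
With 4 monodentate ligands the coordination number is 4.
Trimethylphosphine is a strong-field ligand (high in the spectrochemical series).
A 3d d⁸ ion with strong-field ligands gains enough CFSE to favour square planar over tetrahedral.

square planar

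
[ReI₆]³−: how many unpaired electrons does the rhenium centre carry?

2 unpaired electrons

Ligand charges: each iodide is −1. With an overall charge of −3 the rhenium centre must be in the +3 oxidation state.
Group 7 minus oxidation state 3 gives a d⁴ configuration.
The spin state decides the count: a 5d ion has a large Δₒ and is invariably low-spin.
An octahedral low-spin d⁴ ion is t₂g⁴e_g⁰, giving 2 unpaired electrons.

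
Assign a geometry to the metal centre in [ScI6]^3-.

octahedral

Summing ligand charges against the −3 overall charge gives an oxidation state of +3 for scandium.
Group 3 minus oxidation state 3 gives a d⁰ configuration.
With 6 monodentate ligands the coordination number is 6.
Six donors around a single metal centre give an octahedral coordination sphere.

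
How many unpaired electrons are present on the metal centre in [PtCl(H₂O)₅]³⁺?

Summing ligand charges against the +3 overall charge gives an oxidation state of +4 for platinum.
Group 10 minus oxidation state 4 gives a d⁶ configuration.
The spin state decides the count: a 5d ion has a large Δₒ and is invariably low-spin.
An octahedral low-spin d⁶ ion is t₂g⁶e_g⁰, giving 0 unpaired electrons.

0 unpaired electrons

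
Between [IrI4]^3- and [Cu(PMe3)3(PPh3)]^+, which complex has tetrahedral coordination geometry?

[Cu(PMe3)3(PPh3)]^+

For [IrI4]^3-: Ligand charges: each iodide is −1. With an overall charge of −3 the iridium centre must be in the +1 oxidation state. Group 9 minus oxidation state 1 gives a d⁸ configuration. A 5d d⁸ ion has a large crystal-field splitting; square planar leaves the high-energy d_{x²−y²} orbital empty and maximises CFSE. → square planar.
For [Cu(PMe3)3(PPh3)]^+: Summing ligand charges against the +1 overall charge gives an oxidation state of +1 for copper. Cu sits in group 11, so the d-electron count is 11 − 1 = 10. A d¹⁰ ion has no crystal-field stabilisation preference between square planar and tetrahedral, so four ligands adopt the sterically favoured tetrahedral geometry. → tetrahedral.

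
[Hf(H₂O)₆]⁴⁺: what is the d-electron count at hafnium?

Ligand charges: water is neutral. With an overall charge of +4 the hafnium centre must be in the +4 oxidation state.
Hf sits in group 4, so the d-electron count is 4 − 4 = 0.

d⁰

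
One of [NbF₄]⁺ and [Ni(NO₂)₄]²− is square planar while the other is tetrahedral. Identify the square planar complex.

For [NbF₄]⁺: Summing ligand charges against the +1 overall charge gives an oxidation state of +5 for niobium. Group 5 minus oxidation state 5 gives a d⁰ configuration. A d⁰ ion has no crystal-field stabilisation preference between square planar and tetrahedral, so four ligands adopt the sterically favoured tetrahedral geometry. → tetrahedral.
For [Ni(NO₂)₄]²−: Ligand charges: each nitro (N-bound nitrite) is −1. With an overall charge of −2 the nickel centre must be in the +2 oxidation state. Group 10 minus oxidation state 2 gives a d⁸ configuration. Nitro (N-bound nitrite) is a strong-field ligand (high in the spectrochemical series). A 3d d⁸ ion with strong-field ligands gains enough CFSE to favour square planar over tetrahedral. → square planar.

[Ni(NO₂)₄]²−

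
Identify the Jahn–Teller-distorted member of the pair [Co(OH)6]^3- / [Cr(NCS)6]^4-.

[Co(OH)6]^3-: Ligand charges: each hydroxide is −1. With an overall charge of −3 the cobalt centre must be in the +3 oxidation state. Co sits in group 9, so the d-electron count is 9 − 3 = 6. Co(III) has an exceptionally large octahedral splitting and is low-spin with essentially every ligand except fluoride. The d⁶ configuration leaves the e_g set evenly filled (or empty) — no strong Jahn–Teller driving force.
[Cr(NCS)6]^4-: Summing ligand charges against the −4 overall charge gives an oxidation state of +2 for chromium. Group 6 minus oxidation state 2 gives a d⁴ configuration. Isothiocyanate is a weak-field ligand for a first-row metal, so the complex is high-spin. The t₂g³e_g¹ (high-spin) configuration has an unevenly filled e_g set; the Jahn–Teller theorem predicts a tetragonal distortion (typically axial elongation) to lift the degeneracy.

[Cr(NCS)6]^4-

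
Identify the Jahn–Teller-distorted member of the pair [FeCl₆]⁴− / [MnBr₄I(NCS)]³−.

[MnBr₄I(NCS)]³−

[FeCl₆]⁴−: Each chloride is −1; balancing the −4 overall charge requires Fe(II). Iron is a group-8 element; Fe(II) is therefore d⁶. Chloride is a weak-field ligand for a first-row metal, so the complex is high-spin. The d⁶ configuration leaves the e_g set evenly filled (or empty) — no strong Jahn–Teller driving force.
[MnBr₄I(NCS)]³−: Ligand charges: each bromide is −1; each iodide is −1; each isothiocyanate is −1. With an overall charge of −3 the manganese centre must be in the +3 oxidation state. Mn sits in group 7, so the d-electron count is 7 − 3 = 4. Bromide, iodide, and isothiocyanate are weak-field ligands for a first-row metal, so the complex is high-spin. The t₂g³e_g¹ (high-spin) configuration has an unevenly filled e_g set; the Jahn–Teller theorem predicts a tetragonal distortion (typically axial elongation) to lift the degeneracy.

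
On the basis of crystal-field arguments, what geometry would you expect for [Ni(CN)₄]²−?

square planar

Summing ligand charges against the −2 overall charge gives an oxidation state of +2 for nickel.
Nickel is a group-10 element; Ni(II) is therefore d⁸.
Coordination number: 4.
Cyanide is a strong-field ligand (high in the spectrochemical series).
A 3d d⁸ ion with strong-field ligands gains enough CFSE to favour square planar over tetrahedral.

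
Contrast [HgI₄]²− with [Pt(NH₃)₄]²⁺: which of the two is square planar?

[Pt(NH₃)₄]²⁺

For [HgI₄]²−: Each iodide is −1; balancing the −2 overall charge requires Hg(II). Group 12 minus oxidation state 2 gives a d¹⁰ configuration. A d¹⁰ ion has no crystal-field stabilisation preference between square planar and tetrahedral, so four ligands adopt the sterically favoured tetrahedral geometry. → tetrahedral.
For [Pt(NH₃)₄]²⁺: Summing ligand charges against the +2 overall charge gives an oxidation state of +2 for platinum. Pt sits in group 10, so the d-electron count is 10 − 2 = 8. A 5d d⁸ ion has a large crystal-field splitting; square planar leaves the high-energy d_{x²−y²} orbital empty and maximises CFSE. → square planar.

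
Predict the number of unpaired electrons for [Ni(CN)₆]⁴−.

2

Each cyanide is −1; balancing the −4 overall charge requires Ni(II).
Nickel is a group-10 element; Ni(II) is therefore d⁸.
In an octahedral field the d⁸ configuration is t₂g⁶e_g² (only one arrangement possible), giving 2 unpaired electrons.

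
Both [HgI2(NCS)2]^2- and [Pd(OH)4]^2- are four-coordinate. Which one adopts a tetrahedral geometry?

[HgI2(NCS)2]^2-

For [HgI2(NCS)2]^2-: Summing ligand charges against the −2 overall charge gives an oxidation state of +2 for mercury. Hg sits in group 12, so the d-electron count is 12 − 2 = 10. A d¹⁰ ion has no crystal-field stabilisation preference between square planar and tetrahedral, so four ligands adopt the sterically favoured tetrahedral geometry. → tetrahedral.
For [Pd(OH)4]^2-: Summing ligand charges against the −2 overall charge gives an oxidation state of +2 for palladium. Palladium is a group-10 element; Pd(II) is therefore d⁸. A 4d d⁸ ion has a large crystal-field splitting; square planar leaves the high-energy d_{x²−y²} orbital empty and maximises CFSE. → square planar.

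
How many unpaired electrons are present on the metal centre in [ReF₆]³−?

2 unpaired electrons

Ligand charges: each fluoride is −1. With an overall charge of −3 the rhenium centre must be in the +3 oxidation state.
Re sits in group 7, so the d-electron count is 7 − 3 = 4.
The spin state decides the count: a 5d ion has a large Δₒ and is invariably low-spin.
An octahedral low-spin d⁴ ion is t₂g⁴e_g⁰, giving 2 unpaired electrons.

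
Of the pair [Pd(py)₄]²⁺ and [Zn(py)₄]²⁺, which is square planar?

[Pd(py)₄]²⁺

For [Pd(py)₄]²⁺: Ligand charges: pyridine is neutral. With an overall charge of +2 the palladium centre must be in the +2 oxidation state. Group 10 minus oxidation state 2 gives a d⁸ configuration. A 4d d⁸ ion has a large crystal-field splitting; square planar leaves the high-energy d_{x²−y²} orbital empty and maximises CFSE. → square planar.
For [Zn(py)₄]²⁺: Pyridine is neutral; balancing the +2 overall charge requires Zn(II). Zinc is a group-12 element; Zn(II) is therefore d¹⁰. A d¹⁰ ion has no crystal-field stabilisation preference between square planar and tetrahedral, so four ligands adopt the sterically favoured tetrahedral geometry. → tetrahedral.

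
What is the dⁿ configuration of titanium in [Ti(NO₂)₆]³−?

d1

Each nitro (N-bound nitrite) is −1; balancing the −3 overall charge requires Ti(III).
Ti sits in group 4, so the d-electron count is 4 − 3 = 1.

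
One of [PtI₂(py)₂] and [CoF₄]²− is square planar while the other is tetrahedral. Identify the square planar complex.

[PtI₂(py)₂]

For [PtI₂(py)₂]: Summing ligand charges against the 0 overall charge gives an oxidation state of +2 for platinum. Group 10 minus oxidation state 2 gives a d⁸ configuration. A 5d d⁸ ion has a large crystal-field splitting; square planar leaves the high-energy d_{x²−y²} orbital empty and maximises CFSE. → square planar.
For [CoF₄]²−: Each fluoride is −1; balancing the −2 overall charge requires Co(II). Cobalt is a group-9 element; Co(II) is therefore d⁷. For a high-spin 3d d⁷ ion with weak-field ligands the small Δₜ gives little square-planar CFSE advantage, so four ligands adopt the sterically favoured tetrahedral geometry. → tetrahedral.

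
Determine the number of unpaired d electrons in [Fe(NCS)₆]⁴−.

Each isothiocyanate is −1; balancing the −4 overall charge requires Fe(II).
Fe sits in group 8, so the d-electron count is 8 − 2 = 6.
The spin state decides the count: Isothiocyanate is a weak-field ligand for a first-row metal, so the complex is high-spin.
An octahedral high-spin d⁶ ion is t₂g⁴e_g², giving 4 unpaired electrons.

4 unpaired electrons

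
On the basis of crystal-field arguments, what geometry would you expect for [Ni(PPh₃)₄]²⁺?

square planar

Triphenylphosphine is neutral; balancing the +2 overall charge requires Ni(II).
Ni sits in group 10, so the d-electron count is 10 − 2 = 8.
Coordination number: 4.
Triphenylphosphine is a strong-field ligand (high in the spectrochemical series).
A 3d d⁸ ion with strong-field ligands gains enough CFSE to favour square planar over tetrahedral.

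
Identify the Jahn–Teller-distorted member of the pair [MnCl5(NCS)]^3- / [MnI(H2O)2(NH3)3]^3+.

[MnCl5(NCS)]^3-

[MnCl5(NCS)]^3-: Each chloride is −1; each isothiocyanate is −1; balancing the −3 overall charge requires Mn(III). Manganese is a group-7 element; Mn(III) is therefore d⁴. Chloride and isothiocyanate are weak-field ligands for a first-row metal, so the complex is high-spin. The t₂g³e_g¹ (high-spin) configuration has an unevenly filled e_g set; the Jahn–Teller theorem predicts a tetragonal distortion (typically axial elongation) to lift the degeneracy.
[MnI(H2O)2(NH3)3]^3+: Summing ligand charges against the +3 overall charge gives an oxidation state of +4 for manganese. Mn sits in group 7, so the d-electron count is 7 − 4 = 3. The d³ configuration leaves the e_g set evenly filled (or empty) — no strong Jahn–Teller driving force.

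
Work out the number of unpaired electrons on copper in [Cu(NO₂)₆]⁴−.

Each nitro (N-bound nitrite) is −1; balancing the −4 overall charge requires Cu(II).
Cu sits in group 11, so the d-electron count is 11 − 2 = 9.
In an octahedral field the d⁹ configuration is t₂g⁶e_g³ (only one arrangement possible), giving 1 unpaired electron.

1 unpaired electron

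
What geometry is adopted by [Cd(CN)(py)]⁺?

linear

Ligand charges: each cyanide is −1; pyridine is neutral. With an overall charge of +1 the cadmium centre must be in the +2 oxidation state.
Cd sits in group 12, so the d-electron count is 12 − 2 = 10.
Coordination number: 2.
A d¹⁰ ion with only two ligands adopts a linear arrangement (sp hybridisation; no CFSE preference).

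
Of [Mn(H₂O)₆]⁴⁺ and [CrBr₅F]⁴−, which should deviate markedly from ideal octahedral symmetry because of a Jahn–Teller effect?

[CrBr₅F]⁴−

[Mn(H₂O)₆]⁴⁺: Summing ligand charges against the +4 overall charge gives an oxidation state of +4 for manganese. Group 7 minus oxidation state 4 gives a d³ configuration. The d³ configuration leaves the e_g set evenly filled (or empty) — no strong Jahn–Teller driving force.
[CrBr₅F]⁴−: Ligand charges: each bromide is −1; each fluoride is −1. With an overall charge of −4 the chromium centre must be in the +2 oxidation state. Group 6 minus oxidation state 2 gives a d⁴ configuration. Bromide and fluoride are weak-field ligands for a first-row metal, so the complex is high-spin. The t₂g³e_g¹ (high-spin) configuration has an unevenly filled e_g set; the Jahn–Teller theorem predicts a tetragonal distortion (typically axial elongation) to lift the degeneracy.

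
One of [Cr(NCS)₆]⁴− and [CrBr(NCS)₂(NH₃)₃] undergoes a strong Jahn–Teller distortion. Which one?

[Cr(NCS)₆]⁴−

[Cr(NCS)₆]⁴−: Each isothiocyanate is −1; balancing the −4 overall charge requires Cr(II). Chromium is a group-6 element; Cr(II) is therefore d⁴. Isothiocyanate is a weak-field ligand for a first-row metal, so the complex is high-spin. The t₂g³e_g¹ (high-spin) configuration has an unevenly filled e_g set; the Jahn–Teller theorem predicts a tetragonal distortion (typically axial elongation) to lift the degeneracy.
[CrBr(NCS)₂(NH₃)₃]: Summing ligand charges against the 0 overall charge gives an oxidation state of +3 for chromium. Cr sits in group 6, so the d-electron count is 6 − 3 = 3. The d³ configuration leaves the e_g set evenly filled (or empty) — no strong Jahn–Teller driving force.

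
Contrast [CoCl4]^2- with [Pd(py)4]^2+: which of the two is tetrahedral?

For [CoCl4]^2-: Each chloride is −1; balancing the −2 overall charge requires Co(II). Co sits in group 9, so the d-electron count is 9 − 2 = 7. For a high-spin 3d d⁷ ion with weak-field ligands the small Δₜ gives little square-planar CFSE advantage, so four ligands adopt the sterically favoured tetrahedral geometry. → tetrahedral.
For [Pd(py)4]^2+: Summing ligand charges against the +2 overall charge gives an oxidation state of +2 for palladium. Group 10 minus oxidation state 2 gives a d⁸ configuration. A 4d d⁸ ion has a large crystal-field splitting; square planar leaves the high-energy d_{x²−y²} orbital empty and maximises CFSE. → square planar.

[CoCl4]^2-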